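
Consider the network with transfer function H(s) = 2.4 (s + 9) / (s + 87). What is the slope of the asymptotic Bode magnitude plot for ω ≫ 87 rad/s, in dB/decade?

With 1 zero and 1 pole, the high-frequency asymptotic slope is 20 × (1 − 1) = 0 dB/decade.

0 dB/decade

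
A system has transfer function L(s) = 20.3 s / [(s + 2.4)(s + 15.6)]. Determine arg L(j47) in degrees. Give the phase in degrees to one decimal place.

-68.7°

∠(j47) = 90.00°
∠(j47 + 2.4) = arctan(47/2.4) = 87.08°
∠(j47 + 15.6) = arctan(47/15.6) = 71.64°
∠L(j47) = 90.00° − (87.08° + 71.64°) = -68.72°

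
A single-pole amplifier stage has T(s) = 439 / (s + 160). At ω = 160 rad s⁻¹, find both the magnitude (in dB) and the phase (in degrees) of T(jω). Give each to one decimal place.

|j160 + 160| = √(160² + 160²) = 226.3
|T(j160)| = 439 / 226.3 = 1.9401
20 log₁₀(1.9401) = 5.76 dB
∠(j160 + 160) = arctan(160/160) = 45.00°
∠T(j160) = −45.00° = -45.00°

|T| = 5.8 dB, ∠T = -45.0°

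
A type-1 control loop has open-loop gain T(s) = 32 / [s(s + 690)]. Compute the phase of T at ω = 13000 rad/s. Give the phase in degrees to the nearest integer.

-177°

∠(j13000 + 690) = arctan(13000/690) = 86.96°
∠(j13000) = 90.00°
∠T(j13000) = − (86.96° + 90.00°) = -176.96°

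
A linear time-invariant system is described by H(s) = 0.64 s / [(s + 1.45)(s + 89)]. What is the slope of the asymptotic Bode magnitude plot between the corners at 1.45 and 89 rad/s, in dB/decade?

0 dB/decade

In this band the factors already past their corner are: 1 differentiator zero, pole at 1.45; net slope = 0 dB/decade.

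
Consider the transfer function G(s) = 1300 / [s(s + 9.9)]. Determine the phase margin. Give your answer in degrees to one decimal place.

15.6°

Gain crossover: |G(jω)| = 1 at ω ≈ 35.4 rad/sec.
∠G(j35.4) = −90° − arctan(35.4/9.9) ≈ -164.37°
PM = 180° + (-164.37°) = 15.63°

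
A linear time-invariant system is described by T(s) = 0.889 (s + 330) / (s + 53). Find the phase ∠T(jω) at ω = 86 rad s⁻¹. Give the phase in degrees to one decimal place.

∠(j86 + 330) = arctan(86/330) = 14.61°
∠(j86 + 53) = arctan(86/53) = 58.36°
∠T(j86) = 14.61° − 58.36° = -43.75°

-43.7°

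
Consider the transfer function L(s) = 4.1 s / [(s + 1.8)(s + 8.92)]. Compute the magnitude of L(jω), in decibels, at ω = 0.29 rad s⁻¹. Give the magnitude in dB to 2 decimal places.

|j0.29| = 0.29
|j0.29 + 1.8| = √(0.29² + 1.8²) = 1.823
|j0.29 + 8.92| = √(0.29² + 8.92²) = 8.925
|L(j0.29)| = 4.1 × 0.29 / (1.823 × 8.925) = 0.073072
20 log₁₀(0.073072) = -22.725 dB

-22.72 dB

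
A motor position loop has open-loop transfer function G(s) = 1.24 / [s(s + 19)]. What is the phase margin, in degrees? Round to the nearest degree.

Gain crossover: |G(jω)| = 1 at ω ≈ 0.0653 rad/s.
∠G(j0.0653) = −90° − arctan(0.0653/19) ≈ -90.20°
PM = 180° + (-90.20°) = 89.80°

90°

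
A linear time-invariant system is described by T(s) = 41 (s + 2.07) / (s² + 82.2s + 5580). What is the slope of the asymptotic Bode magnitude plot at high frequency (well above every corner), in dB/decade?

-20 dB/decade

With 1 zero and 2 poles, the high-frequency asymptotic slope is 20 × (1 − 2) = -20 dB/decade.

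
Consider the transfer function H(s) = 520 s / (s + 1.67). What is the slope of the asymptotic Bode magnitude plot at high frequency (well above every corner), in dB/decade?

0 dB/decade

With 1 zero and 1 pole, the high-frequency asymptotic slope is 20 × (1 − 1) = 0 dB/decade.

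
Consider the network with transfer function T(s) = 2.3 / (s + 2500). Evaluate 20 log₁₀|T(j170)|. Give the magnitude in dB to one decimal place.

-60.7 dB

|j170 + 2500| = √(170² + 2500²) = 2506
|T(j170)| = 2.3 / 2506 = 0.00091788
20 log₁₀(0.00091788) = -60.74 dB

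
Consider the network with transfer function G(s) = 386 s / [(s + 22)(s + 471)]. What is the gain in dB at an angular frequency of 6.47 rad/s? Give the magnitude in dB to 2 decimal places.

-12.72 dB

|j6.47| = 6.47
|j6.47 + 22| = √(6.47² + 22²) = 22.93
|j6.47 + 471| = √(6.47² + 471²) = 471
|G(j6.47)| = 386 × 6.47 / (22.93 × 471) = 0.2312
20 log₁₀(0.2312) = -12.720 dB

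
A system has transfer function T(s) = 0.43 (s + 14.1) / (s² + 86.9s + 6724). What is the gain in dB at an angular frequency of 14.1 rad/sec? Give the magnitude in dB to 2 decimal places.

|j14.1 + 14.1| = √(14.1² + 14.1²) = 19.94
|(j14.1)² + 86.9(j14.1) + 6724| = |6525.2 + j1225.3| = 6639
|T(j14.1)| = 0.43 × 19.94 / 6639 = 0.0012915
20 log₁₀(0.0012915) = -57.778 dB

-57.78 dB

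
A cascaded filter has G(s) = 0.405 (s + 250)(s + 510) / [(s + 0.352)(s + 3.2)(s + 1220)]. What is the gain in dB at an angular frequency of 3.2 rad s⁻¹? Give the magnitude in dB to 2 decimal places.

9.26 dB

|j3.2 + 250| = √(3.2² + 250²) = 250
|j3.2 + 510| = √(3.2² + 510²) = 510
|j3.2 + 0.352| = √(3.2² + 0.352²) = 3.219
|j3.2 + 3.2| = √(3.2² + 3.2²) = 4.525
|j3.2 + 1220| = √(3.2² + 1220²) = 1220
|G(j3.2)| = 0.405 × 250 × 510 / (3.219 × 4.525 × 1220) = 2.9055
20 log₁₀(2.9055) = 9.264 dB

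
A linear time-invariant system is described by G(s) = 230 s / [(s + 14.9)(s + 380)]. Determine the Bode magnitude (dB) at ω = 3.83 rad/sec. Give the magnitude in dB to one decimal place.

|j3.83| = 3.83
|j3.83 + 14.9| = √(3.83² + 14.9²) = 15.38
|j3.83 + 380| = √(3.83² + 380²) = 380
|G(j3.83)| = 230 × 3.83 / (15.38 × 380) = 0.15067
20 log₁₀(0.15067) = -16.44 dB

-16.4 dB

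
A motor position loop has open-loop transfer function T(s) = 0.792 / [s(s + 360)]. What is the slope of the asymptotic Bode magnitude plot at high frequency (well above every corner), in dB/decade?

-40 dB/decade

With 0 zeros and 2 poles, the high-frequency asymptotic slope is 20 × (0 − 2) = -40 dB/decade.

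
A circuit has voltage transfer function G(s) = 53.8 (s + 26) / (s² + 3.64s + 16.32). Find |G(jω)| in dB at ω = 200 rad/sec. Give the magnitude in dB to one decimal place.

-11.3 dB

|j200 + 26| = √(200² + 26²) = 201.7
|(j200)² + 3.64(j200) + 16.32| = |-39984 + j728| = 3.999e+04
|G(j200)| = 53.8 × 201.7 / 3.999e+04 = 0.27133
20 log₁₀(0.27133) = -11.33 dB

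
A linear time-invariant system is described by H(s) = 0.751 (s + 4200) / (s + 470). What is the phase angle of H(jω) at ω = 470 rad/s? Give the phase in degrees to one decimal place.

-38.6°

∠(j470 + 4200) = arctan(470/4200) = 6.39°
∠(j470 + 470) = arctan(470/470) = 45.00°
∠H(j470) = 6.39° − 45.00° = -38.61°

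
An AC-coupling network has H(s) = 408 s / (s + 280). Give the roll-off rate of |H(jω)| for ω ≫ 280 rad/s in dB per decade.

0 dB/decade

With 1 zero and 1 pole, the high-frequency asymptotic slope is 20 × (1 − 1) = 0 dB/decade.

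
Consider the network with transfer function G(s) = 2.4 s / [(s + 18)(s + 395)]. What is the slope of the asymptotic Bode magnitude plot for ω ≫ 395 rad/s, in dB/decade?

With 1 zero and 2 poles, the high-frequency asymptotic slope is 20 × (1 − 2) = -20 dB/decade.

-20 dB/decade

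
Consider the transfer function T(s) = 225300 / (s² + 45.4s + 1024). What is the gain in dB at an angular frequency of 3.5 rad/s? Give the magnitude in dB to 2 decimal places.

46.85 dB

|(j3.5)² + 45.4(j3.5) + 1024| = |1011.8 + j158.9| = 1024
|T(j3.5)| = 225300 / 1024 = 219.99
20 log₁₀(219.99) = 46.848 dB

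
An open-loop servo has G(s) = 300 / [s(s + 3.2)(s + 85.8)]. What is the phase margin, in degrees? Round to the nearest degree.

Gain crossover: |G(jω)| = 1 at ω ≈ 1.04 rad s⁻¹.
∠G(j1.04) = −90° − arctan(1.04/3.2) − arctan(1.04/85.8) ≈ -108.68°
PM = 180° + (-108.68°) = 71.32°

71°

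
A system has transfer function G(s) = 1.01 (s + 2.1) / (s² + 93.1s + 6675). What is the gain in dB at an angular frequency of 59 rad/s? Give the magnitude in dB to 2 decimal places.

|j59 + 2.1| = √(59² + 2.1²) = 59.04
|(j59)² + 93.1(j59) + 6675| = |3194 + j5492.9| = 6354
|G(j59)| = 1.01 × 59.04 / 6354 = 0.0093843
20 log₁₀(0.0093843) = -40.552 dB

-40.55 dB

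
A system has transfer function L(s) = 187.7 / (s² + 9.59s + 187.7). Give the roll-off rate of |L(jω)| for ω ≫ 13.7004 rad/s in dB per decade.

-40 dB/decade

With 0 zeros and 2 poles, the high-frequency asymptotic slope is 20 × (0 − 2) = -40 dB/decade.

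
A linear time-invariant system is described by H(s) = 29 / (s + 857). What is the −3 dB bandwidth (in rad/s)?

857 rad/s

For a single-pole low-pass, the −3 dB point is at the pole: ω = 857 rad/s.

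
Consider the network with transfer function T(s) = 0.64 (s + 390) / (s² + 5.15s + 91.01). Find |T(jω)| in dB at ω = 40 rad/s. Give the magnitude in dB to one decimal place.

|j40 + 390| = √(40² + 390²) = 392
|(j40)² + 5.15(j40) + 91.01| = |-1509 + j206| = 1523
|T(j40)| = 0.64 × 392 / 1523 = 0.16475
20 log₁₀(0.16475) = -15.66 dB

-15.7 dB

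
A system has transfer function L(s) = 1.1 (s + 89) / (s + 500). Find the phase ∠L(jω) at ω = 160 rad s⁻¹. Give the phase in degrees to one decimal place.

∠(j160 + 89) = arctan(160/89) = 60.92°
∠(j160 + 500) = arctan(160/500) = 17.74°
∠L(j160) = 60.92° − 17.74° = 43.17°

43.2°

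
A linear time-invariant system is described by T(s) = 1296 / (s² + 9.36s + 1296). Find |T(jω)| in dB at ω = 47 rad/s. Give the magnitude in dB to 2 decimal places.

2.14 dB

|(j47)² + 9.36(j47) + 1296| = |-913 + j439.92| = 1013
|T(j47)| = 1296 / 1013 = 1.2788
20 log₁₀(1.2788) = 2.136 dB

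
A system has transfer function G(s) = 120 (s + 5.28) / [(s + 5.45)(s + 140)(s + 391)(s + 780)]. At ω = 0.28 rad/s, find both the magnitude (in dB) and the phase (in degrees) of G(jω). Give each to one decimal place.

|G| = -111.3 dB, ∠G = -0.1 deg

|j0.28 + 5.28| = √(0.28² + 5.28²) = 5.287
|j0.28 + 5.45| = √(0.28² + 5.45²) = 5.457
|j0.28 + 140| = √(0.28² + 140²) = 140
|j0.28 + 391| = √(0.28² + 391²) = 391
|j0.28 + 780| = √(0.28² + 780²) = 780
|G(j0.28)| = 120 × 5.287 / (5.457 × 140 × 391 × 780) = 2.7231e-06
20 log₁₀(2.7231e-06) = -111.30 dB
∠(j0.28 + 5.28) = arctan(0.28/5.28) = 3.04°
∠(j0.28 + 5.45) = arctan(0.28/5.45) = 2.94°
∠(j0.28 + 140) = arctan(0.28/140) = 0.11°
∠(j0.28 + 391) = arctan(0.28/391) = 0.04°
∠(j0.28 + 780) = arctan(0.28/780) = 0.02°
∠G(j0.28) = 3.04° − (2.94° + 0.11° + 0.04° + 0.02°) = -0.08°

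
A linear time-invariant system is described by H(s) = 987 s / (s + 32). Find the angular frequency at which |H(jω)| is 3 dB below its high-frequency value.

32 rad/s

For a single-pole high-pass, the −3 dB point is at the pole: ω = 32 rad/s.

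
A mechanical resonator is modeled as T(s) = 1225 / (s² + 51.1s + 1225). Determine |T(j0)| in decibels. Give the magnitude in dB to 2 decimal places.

T(0) = 1225 / 1225 = 1
20 log₁₀(1) = 0.000 dB

0.00 dB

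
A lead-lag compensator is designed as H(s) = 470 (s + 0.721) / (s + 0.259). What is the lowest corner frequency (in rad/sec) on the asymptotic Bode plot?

Break frequencies occur at each pole and zero magnitude: 0.259 rad/sec, 0.721 rad/sec.
The lowest is 0.259 rad/sec.

0.259 rad/sec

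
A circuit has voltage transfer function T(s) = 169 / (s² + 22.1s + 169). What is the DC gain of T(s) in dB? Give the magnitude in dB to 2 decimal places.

T(0) = 169 / 169 = 1
20 log₁₀(1) = 0.000 dB

0.00 dB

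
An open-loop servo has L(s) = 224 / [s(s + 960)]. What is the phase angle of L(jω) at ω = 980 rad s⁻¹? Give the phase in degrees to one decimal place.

∠(j980 + 960) = arctan(980/960) = 45.59°
∠(j980) = 90.00°
∠L(j980) = − (45.59° + 90.00°) = -135.59°

-135.6°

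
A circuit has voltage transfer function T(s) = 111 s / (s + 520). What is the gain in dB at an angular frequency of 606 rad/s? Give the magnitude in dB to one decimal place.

|j606| = 606
|j606 + 520| = √(606² + 520²) = 798.5
|T(j606)| = 111 × 606 / 798.5 = 84.238
20 log₁₀(84.238) = 38.51 dB

38.5 dB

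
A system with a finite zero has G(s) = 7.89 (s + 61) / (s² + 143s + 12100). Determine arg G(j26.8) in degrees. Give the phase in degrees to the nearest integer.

5°

∠(j26.8 + 61) = arctan(26.8/61) = 23.72°
∠[(j26.8)² + 143(j26.8) + 12100] = ∠[11382 + j3832.4] = 18.61°
∠G(j26.8) = 23.72° − 18.61° = 5.11°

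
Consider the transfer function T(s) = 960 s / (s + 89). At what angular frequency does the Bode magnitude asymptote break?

The single real pole at s = −89 gives a corner at ω = 89 rad/sec.

89 rad/sec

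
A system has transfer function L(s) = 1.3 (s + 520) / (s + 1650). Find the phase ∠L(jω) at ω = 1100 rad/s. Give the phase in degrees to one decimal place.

31.0°

∠(j1100 + 520) = arctan(1100/520) = 64.70°
∠(j1100 + 1650) = arctan(1100/1650) = 33.69°
∠L(j1100) = 64.70° − 33.69° = 31.01°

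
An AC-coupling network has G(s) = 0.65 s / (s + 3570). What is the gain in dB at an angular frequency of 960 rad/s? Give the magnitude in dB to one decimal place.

|j960| = 960
|j960 + 3570| = √(960² + 3570²) = 3697
|G(j960)| = 0.65 × 960 / 3697 = 0.16879
20 log₁₀(0.16879) = -15.45 dB

-15.5 dB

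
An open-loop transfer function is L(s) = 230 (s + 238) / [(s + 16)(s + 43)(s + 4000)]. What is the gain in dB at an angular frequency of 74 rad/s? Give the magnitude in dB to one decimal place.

-53.1 dB

|j74 + 238| = √(74² + 238²) = 249.2
|j74 + 16| = √(74² + 16²) = 75.71
|j74 + 43| = √(74² + 43²) = 85.59
|j74 + 4000| = √(74² + 4000²) = 4001
|L(j74)| = 230 × 249.2 / (75.71 × 85.59 × 4001) = 0.0022113
20 log₁₀(0.0022113) = -53.11 dB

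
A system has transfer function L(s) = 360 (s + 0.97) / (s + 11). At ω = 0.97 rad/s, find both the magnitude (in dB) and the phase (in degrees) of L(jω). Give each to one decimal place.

|j0.97 + 0.97| = √(0.97² + 0.97²) = 1.372
|j0.97 + 11| = √(0.97² + 11²) = 11.04
|L(j0.97)| = 360 × 1.372 / 11.04 = 44.721
20 log₁₀(44.721) = 33.01 dB
∠(j0.97 + 0.97) = arctan(0.97/0.97) = 45.00°
∠(j0.97 + 11) = arctan(0.97/11) = 5.04°
∠L(j0.97) = 45.00° − 5.04° = 39.96°

|L| = 33.0 dB, ∠L = 40.0°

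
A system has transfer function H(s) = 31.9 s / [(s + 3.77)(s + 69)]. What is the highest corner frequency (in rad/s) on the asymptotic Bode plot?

Break frequencies occur at each pole and zero magnitude: 3.77 rad/s, 69 rad/s.
The highest is 69 rad/s.

69 rad/s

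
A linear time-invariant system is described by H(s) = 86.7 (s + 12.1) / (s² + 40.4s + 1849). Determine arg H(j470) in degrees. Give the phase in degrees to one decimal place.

∠(j470 + 12.1) = arctan(470/12.1) = 88.53°
∠[(j470)² + 40.4(j470) + 1849] = ∠[-2.1905e+05 + j18988] = 175.05°
∠H(j470) = 88.53° − 175.05° = -86.52°

-86.5°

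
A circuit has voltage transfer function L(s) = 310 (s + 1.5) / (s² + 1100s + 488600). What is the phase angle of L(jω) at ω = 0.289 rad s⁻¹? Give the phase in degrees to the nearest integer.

11°

∠(j0.289 + 1.5) = arctan(0.289/1.5) = 10.91°
∠[(j0.289)² + 1100(j0.289) + 488600] = ∠[4.886e+05 + j317.9] = 0.04°
∠L(j0.289) = 10.91° − 0.04° = 10.87°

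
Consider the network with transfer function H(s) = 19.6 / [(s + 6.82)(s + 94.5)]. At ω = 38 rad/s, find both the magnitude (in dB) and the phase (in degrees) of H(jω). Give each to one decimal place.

|H| = -46.0 dB, ∠H = -101.7°

|j38 + 6.82| = √(38² + 6.82²) = 38.61
|j38 + 94.5| = √(38² + 94.5²) = 101.9
|H(j38)| = 19.6 / (38.61 × 101.9) = 0.0049844
20 log₁₀(0.0049844) = -46.05 dB
∠(j38 + 6.82) = arctan(38/6.82) = 79.83°
∠(j38 + 94.5) = arctan(38/94.5) = 21.91°
∠H(j38) = − (79.83° + 21.91°) = -101.73°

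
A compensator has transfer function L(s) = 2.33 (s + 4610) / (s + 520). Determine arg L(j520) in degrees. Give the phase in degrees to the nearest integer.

-39°

∠(j520 + 4610) = arctan(520/4610) = 6.44°
∠(j520 + 520) = arctan(520/520) = 45.00°
∠L(j520) = 6.44° − 45.00° = -38.56°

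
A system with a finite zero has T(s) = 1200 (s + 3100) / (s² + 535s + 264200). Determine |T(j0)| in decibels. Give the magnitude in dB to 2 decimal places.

T(0) = 1200 × 3100 / 264200 = 14.08
20 log₁₀(14.08) = 22.972 dB

22.97 dB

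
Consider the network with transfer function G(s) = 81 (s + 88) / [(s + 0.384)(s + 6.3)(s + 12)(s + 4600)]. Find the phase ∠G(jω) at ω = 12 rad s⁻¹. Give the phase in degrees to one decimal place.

-187.9 deg

∠(j12 + 88) = arctan(12/88) = 7.77°
∠(j12 + 0.384) = arctan(12/0.384) = 88.17°
∠(j12 + 6.3) = arctan(12/6.3) = 62.30°
∠(j12 + 12) = arctan(12/12) = 45.00°
∠(j12 + 4600) = arctan(12/4600) = 0.15°
∠G(j12) = 7.77° − (88.17° + 62.30° + 45.00° + 0.15°) = -187.85°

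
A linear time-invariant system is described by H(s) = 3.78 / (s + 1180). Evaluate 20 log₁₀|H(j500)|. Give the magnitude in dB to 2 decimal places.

|j500 + 1180| = √(500² + 1180²) = 1282
|H(j500)| = 3.78 / 1282 = 0.0029495
20 log₁₀(0.0029495) = -50.605 dB

-50.60 dB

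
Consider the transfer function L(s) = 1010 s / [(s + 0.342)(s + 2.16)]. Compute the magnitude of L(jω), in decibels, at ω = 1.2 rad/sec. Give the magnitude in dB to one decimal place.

|j1.2| = 1.2
|j1.2 + 0.342| = √(1.2² + 0.342²) = 1.248
|j1.2 + 2.16| = √(1.2² + 2.16²) = 2.471
|L(j1.2)| = 1010 × 1.2 / (1.248 × 2.471) = 393.1
20 log₁₀(393.1) = 51.89 dB

51.9 dB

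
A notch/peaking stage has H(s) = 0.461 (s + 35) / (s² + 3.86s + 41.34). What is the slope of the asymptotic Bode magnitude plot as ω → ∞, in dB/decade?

-20 dB/decade

With 1 zero and 2 poles, the high-frequency asymptotic slope is 20 × (1 − 2) = -20 dB/decade.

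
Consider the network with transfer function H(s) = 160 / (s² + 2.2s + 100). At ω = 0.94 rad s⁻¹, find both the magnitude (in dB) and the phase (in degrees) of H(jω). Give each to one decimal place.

|(j0.94)² + 2.2(j0.94) + 100| = |99.116 + j2.068| = 99.14
|H(j0.94)| = 160 / 99.14 = 1.6139
20 log₁₀(1.6139) = 4.16 dB
∠[(j0.94)² + 2.2(j0.94) + 100] = ∠[99.116 + j2.068] = 1.20°
∠H(j0.94) = −1.20° = -1.20°

|H| = 4.2 dB, ∠H = -1.2°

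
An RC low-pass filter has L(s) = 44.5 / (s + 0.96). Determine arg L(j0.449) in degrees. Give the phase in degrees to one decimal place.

∠(j0.449 + 0.96) = arctan(0.449/0.96) = 25.07°
∠L(j0.449) = −25.07° = -25.07°

-25.1°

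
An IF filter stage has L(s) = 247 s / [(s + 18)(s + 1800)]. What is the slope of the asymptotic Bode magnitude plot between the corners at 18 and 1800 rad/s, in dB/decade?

In this band the factors already past their corner are: 1 differentiator zero, pole at 18; net slope = 0 dB/decade.

0 dB/decade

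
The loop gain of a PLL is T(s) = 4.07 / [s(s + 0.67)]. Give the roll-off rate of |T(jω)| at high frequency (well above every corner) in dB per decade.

With 0 zeros and 2 poles, the high-frequency asymptotic slope is 20 × (0 − 2) = -40 dB/decade.

-40 dB/decade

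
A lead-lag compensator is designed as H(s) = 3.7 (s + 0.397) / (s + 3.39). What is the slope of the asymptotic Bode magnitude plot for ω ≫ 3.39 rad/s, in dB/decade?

0 dB/decade

With 1 zero and 1 pole, the high-frequency asymptotic slope is 20 × (1 − 1) = 0 dB/decade.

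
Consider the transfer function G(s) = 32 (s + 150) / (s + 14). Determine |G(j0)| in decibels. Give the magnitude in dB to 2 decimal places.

G(0) = 32 × 150 / 14 = 342.86
20 log₁₀(342.86) = 50.702 dB

50.70 dB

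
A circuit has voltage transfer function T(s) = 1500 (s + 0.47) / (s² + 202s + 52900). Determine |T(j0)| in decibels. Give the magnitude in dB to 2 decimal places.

-37.51 dB

T(0) = 1500 × 0.47 / 52900 = 0.013327
20 log₁₀(0.013327) = -37.505 dB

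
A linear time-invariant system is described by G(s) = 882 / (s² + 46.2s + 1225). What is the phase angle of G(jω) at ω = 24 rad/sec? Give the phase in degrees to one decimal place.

-59.7 deg

∠[(j24)² + 46.2(j24) + 1225] = ∠[649 + j1108.8] = 59.66°
∠G(j24) = −59.66° = -59.66°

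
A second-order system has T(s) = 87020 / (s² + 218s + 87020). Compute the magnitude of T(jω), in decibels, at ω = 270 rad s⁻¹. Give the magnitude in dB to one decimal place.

|(j270)² + 218(j270) + 87020| = |14120 + j58860| = 6.053e+04
|T(j270)| = 87020 / 6.053e+04 = 1.4376
20 log₁₀(1.4376) = 3.15 dB

3.2 dB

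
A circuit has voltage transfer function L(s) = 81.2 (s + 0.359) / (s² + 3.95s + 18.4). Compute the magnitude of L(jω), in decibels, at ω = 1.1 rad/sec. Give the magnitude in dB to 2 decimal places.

14.48 dB

|j1.1 + 0.359| = √(1.1² + 0.359²) = 1.157
|(j1.1)² + 3.95(j1.1) + 18.4| = |17.19 + j4.345| = 17.73
|L(j1.1)| = 81.2 × 1.157 / 17.73 = 5.2991
20 log₁₀(5.2991) = 14.484 dB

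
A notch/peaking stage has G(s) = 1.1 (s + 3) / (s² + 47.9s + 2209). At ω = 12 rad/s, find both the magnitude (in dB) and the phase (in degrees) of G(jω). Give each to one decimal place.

|j12 + 3| = √(12² + 3²) = 12.37
|(j12)² + 47.9(j12) + 2209| = |2065 + j574.8| = 2144
|G(j12)| = 1.1 × 12.37 / 2144 = 0.0063477
20 log₁₀(0.0063477) = -43.95 dB
∠(j12 + 3) = arctan(12/3) = 75.96°
∠[(j12)² + 47.9(j12) + 2209] = ∠[2065 + j574.8] = 15.55°
∠G(j12) = 75.96° − 15.55° = 60.41°

|G| = -43.9 dB, ∠G = 60.4°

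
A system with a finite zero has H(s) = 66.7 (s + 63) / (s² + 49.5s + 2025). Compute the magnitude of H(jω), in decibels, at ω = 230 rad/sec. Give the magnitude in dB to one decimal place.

|j230 + 63| = √(230² + 63²) = 238.5
|(j230)² + 49.5(j230) + 2025| = |-50875 + j11385| = 5.213e+04
|H(j230)| = 66.7 × 238.5 / 5.213e+04 = 0.3051
20 log₁₀(0.3051) = -10.31 dB

-10.3 dB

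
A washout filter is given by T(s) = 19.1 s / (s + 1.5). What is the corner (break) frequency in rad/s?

The single real pole at s = −1.5 gives a corner at ω = 1.5 rad/s.

1.5 rad/s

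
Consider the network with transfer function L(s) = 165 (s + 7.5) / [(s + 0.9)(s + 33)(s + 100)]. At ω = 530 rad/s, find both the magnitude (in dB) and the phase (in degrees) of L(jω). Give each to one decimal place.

|j530 + 7.5| = √(530² + 7.5²) = 530.1
|j530 + 0.9| = √(530² + 0.9²) = 530
|j530 + 33| = √(530² + 33²) = 531
|j530 + 100| = √(530² + 100²) = 539.4
|L(j530)| = 165 × 530.1 / (530 × 531 × 539.4) = 0.00057615
20 log₁₀(0.00057615) = -64.79 dB
∠(j530 + 7.5) = arctan(530/7.5) = 89.19°
∠(j530 + 0.9) = arctan(530/0.9) = 89.90°
∠(j530 + 33) = arctan(530/33) = 86.44°
∠(j530 + 100) = arctan(530/100) = 79.32°
∠L(j530) = 89.19° − (89.90° + 86.44° + 79.32°) = -166.47°

|L| = -64.8 dB, ∠L = -166.5 deg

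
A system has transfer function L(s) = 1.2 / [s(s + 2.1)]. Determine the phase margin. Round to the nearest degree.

Gain crossover: |L(jω)| = 1 at ω ≈ 0.553 rad/s.
∠L(j0.553) = −90° − arctan(0.553/2.1) ≈ -104.74°
PM = 180° + (-104.74°) = 75.26°

75°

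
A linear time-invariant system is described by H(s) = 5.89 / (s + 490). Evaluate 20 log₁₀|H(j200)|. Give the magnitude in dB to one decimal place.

|j200 + 490| = √(200² + 490²) = 529.2
|H(j200)| = 5.89 / 529.2 = 0.011129
20 log₁₀(0.011129) = -39.07 dB

-39.1 dB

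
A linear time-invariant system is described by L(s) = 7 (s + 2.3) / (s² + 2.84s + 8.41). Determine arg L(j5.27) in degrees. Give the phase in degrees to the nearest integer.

∠(j5.27 + 2.3) = arctan(5.27/2.3) = 66.42°
∠[(j5.27)² + 2.84(j5.27) + 8.41] = ∠[-19.363 + j14.967] = 142.30°
∠L(j5.27) = 66.42° − 142.30° = -75.88°

-76°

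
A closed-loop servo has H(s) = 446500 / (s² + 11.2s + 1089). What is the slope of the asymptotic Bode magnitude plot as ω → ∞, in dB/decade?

-40 dB/decade

With 0 zeros and 2 poles, the high-frequency asymptotic slope is 20 × (0 − 2) = -40 dB/decade.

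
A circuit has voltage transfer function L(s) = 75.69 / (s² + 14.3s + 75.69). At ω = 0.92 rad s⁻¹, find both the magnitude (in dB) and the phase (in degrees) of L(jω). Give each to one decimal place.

|L| = -0.0 dB, ∠L = -10.0°

|(j0.92)² + 14.3(j0.92) + 75.69| = |74.844 + j13.156| = 75.99
|L(j0.92)| = 75.69 / 75.99 = 0.99604
20 log₁₀(0.99604) = -0.03 dB
∠[(j0.92)² + 14.3(j0.92) + 75.69] = ∠[74.844 + j13.156] = 9.97°
∠L(j0.92) = −9.97° = -9.97°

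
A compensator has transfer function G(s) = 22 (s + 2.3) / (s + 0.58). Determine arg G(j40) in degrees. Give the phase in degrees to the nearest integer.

∠(j40 + 2.3) = arctan(40/2.3) = 86.71°
∠(j40 + 0.58) = arctan(40/0.58) = 89.17°
∠G(j40) = 86.71° − 89.17° = -2.46°

-2°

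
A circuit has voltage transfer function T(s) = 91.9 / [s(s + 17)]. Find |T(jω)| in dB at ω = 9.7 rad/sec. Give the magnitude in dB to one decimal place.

-6.3 dB

|j9.7 + 17| = √(9.7² + 17²) = 19.57
|j9.7| = 9.7
|T(j9.7)| = 91.9 / (19.57 × 9.7) = 0.48405
20 log₁₀(0.48405) = -6.30 dB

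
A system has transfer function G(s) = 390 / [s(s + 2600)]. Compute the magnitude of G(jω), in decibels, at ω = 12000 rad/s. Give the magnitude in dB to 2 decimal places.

|j12000 + 2600| = √(12000² + 2600²) = 1.228e+04
|j12000| = 1.2e+04
|G(j12000)| = 390 / (1.228e+04 × 1.2e+04) = 2.6469e-06
20 log₁₀(2.6469e-06) = -111.545 dB

-111.55 dB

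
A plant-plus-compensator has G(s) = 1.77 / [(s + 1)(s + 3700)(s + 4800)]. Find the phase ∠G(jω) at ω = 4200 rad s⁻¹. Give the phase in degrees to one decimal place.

-179.8 deg

∠(j4200 + 1) = arctan(4200/1) = 89.99°
∠(j4200 + 3700) = arctan(4200/3700) = 48.62°
∠(j4200 + 4800) = arctan(4200/4800) = 41.19°
∠G(j4200) = − (89.99° + 48.62° + 41.19°) = -179.79°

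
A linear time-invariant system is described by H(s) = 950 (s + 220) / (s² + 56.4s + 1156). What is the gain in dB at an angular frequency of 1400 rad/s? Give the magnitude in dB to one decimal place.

-3.3 dB

|j1400 + 220| = √(1400² + 220²) = 1417
|(j1400)² + 56.4(j1400) + 1156| = |-1.9588e+06 + j78960| = 1.96e+06
|H(j1400)| = 950 × 1417 / 1.96e+06 = 0.68675
20 log₁₀(0.68675) = -3.26 dB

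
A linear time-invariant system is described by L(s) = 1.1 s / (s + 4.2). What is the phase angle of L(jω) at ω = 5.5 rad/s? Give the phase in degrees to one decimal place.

∠(j5.5) = 90.00°
∠(j5.5 + 4.2) = arctan(5.5/4.2) = 52.63°
∠L(j5.5) = 90.00° − 52.63° = 37.37°

37.4 deg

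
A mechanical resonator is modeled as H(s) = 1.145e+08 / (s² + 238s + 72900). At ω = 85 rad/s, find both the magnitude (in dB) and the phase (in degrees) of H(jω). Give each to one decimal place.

|(j85)² + 238(j85) + 72900| = |65675 + j20230| = 6.872e+04
|H(j85)| = 1.145e+08 / 6.872e+04 = 1666.2
20 log₁₀(1666.2) = 64.43 dB
∠[(j85)² + 238(j85) + 72900] = ∠[65675 + j20230] = 17.12°
∠H(j85) = −17.12° = -17.12°

|H| = 64.4 dB, ∠H = -17.1 deg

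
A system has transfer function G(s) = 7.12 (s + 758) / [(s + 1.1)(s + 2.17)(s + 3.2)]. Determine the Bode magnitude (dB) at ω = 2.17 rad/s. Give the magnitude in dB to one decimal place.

45.4 dB

|j2.17 + 758| = √(2.17² + 758²) = 758
|j2.17 + 1.1| = √(2.17² + 1.1²) = 2.433
|j2.17 + 2.17| = √(2.17² + 2.17²) = 3.069
|j2.17 + 3.2| = √(2.17² + 3.2²) = 3.866
|G(j2.17)| = 7.12 × 758 / (2.433 × 3.069 × 3.866) = 186.96
20 log₁₀(186.96) = 45.44 dB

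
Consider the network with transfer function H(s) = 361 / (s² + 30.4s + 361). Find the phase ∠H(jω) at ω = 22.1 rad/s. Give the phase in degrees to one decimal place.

-100.7°

∠[(j22.1)² + 30.4(j22.1) + 361] = ∠[-127.41 + j671.84] = 100.74°
∠H(j22.1) = −100.74° = -100.74°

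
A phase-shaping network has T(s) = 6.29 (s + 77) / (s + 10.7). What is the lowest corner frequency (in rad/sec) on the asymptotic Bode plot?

Break frequencies occur at each pole and zero magnitude: 10.7 rad/sec, 77 rad/sec.
The lowest is 10.7 rad/sec.

10.7 rad/sec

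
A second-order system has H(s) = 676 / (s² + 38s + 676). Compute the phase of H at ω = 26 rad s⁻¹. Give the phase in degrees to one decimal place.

-90.0°

∠[(j26)² + 38(j26) + 676] = ∠[0 + j988] = 90.00°
∠H(j26) = −90.00° = -90.00°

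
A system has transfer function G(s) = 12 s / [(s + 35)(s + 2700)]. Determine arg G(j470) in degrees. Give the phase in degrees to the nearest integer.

∠(j470) = 90.00°
∠(j470 + 35) = arctan(470/35) = 85.74°
∠(j470 + 2700) = arctan(470/2700) = 9.87°
∠G(j470) = 90.00° − (85.74° + 9.87°) = -5.62°

-6 deg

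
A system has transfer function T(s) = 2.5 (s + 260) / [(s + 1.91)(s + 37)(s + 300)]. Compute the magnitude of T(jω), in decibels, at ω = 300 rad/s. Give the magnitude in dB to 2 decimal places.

|j300 + 260| = √(300² + 260²) = 397
|j300 + 1.91| = √(300² + 1.91²) = 300
|j300 + 37| = √(300² + 37²) = 302.3
|j300 + 300| = √(300² + 300²) = 424.3
|T(j300)| = 2.5 × 397 / (300 × 302.3 × 424.3) = 2.5796e-05
20 log₁₀(2.5796e-05) = -91.769 dB

-91.77 dB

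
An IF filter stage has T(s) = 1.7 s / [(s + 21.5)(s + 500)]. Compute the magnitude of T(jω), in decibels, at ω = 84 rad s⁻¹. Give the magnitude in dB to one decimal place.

|j84| = 84
|j84 + 21.5| = √(84² + 21.5²) = 86.71
|j84 + 500| = √(84² + 500²) = 507
|T(j84)| = 1.7 × 84 / (86.71 × 507) = 0.0032483
20 log₁₀(0.0032483) = -49.77 dB

-49.8 dB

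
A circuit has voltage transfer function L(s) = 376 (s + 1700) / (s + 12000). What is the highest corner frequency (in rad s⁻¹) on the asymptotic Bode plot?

12000 rad s⁻¹

Break frequencies occur at each pole and zero magnitude: 1700 rad s⁻¹, 12000 rad s⁻¹.
The highest is 12000 rad s⁻¹.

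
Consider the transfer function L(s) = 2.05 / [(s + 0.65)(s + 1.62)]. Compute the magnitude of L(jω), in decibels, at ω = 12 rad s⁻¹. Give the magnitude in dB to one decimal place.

-37.0 dB

|j12 + 0.65| = √(12² + 0.65²) = 12.02
|j12 + 1.62| = √(12² + 1.62²) = 12.11
|L(j12)| = 2.05 / (12.02 × 12.11) = 0.014087
20 log₁₀(0.014087) = -37.02 dB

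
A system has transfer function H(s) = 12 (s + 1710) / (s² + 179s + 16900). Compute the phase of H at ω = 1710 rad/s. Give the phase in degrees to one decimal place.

∠(j1710 + 1710) = arctan(1710/1710) = 45.00°
∠[(j1710)² + 179(j1710) + 16900] = ∠[-2.9072e+06 + j3.0609e+05] = 173.99°
∠H(j1710) = 45.00° − 173.99° = -128.99°

-129.0°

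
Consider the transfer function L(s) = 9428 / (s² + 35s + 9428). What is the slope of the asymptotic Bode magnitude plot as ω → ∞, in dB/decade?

-40 dB/decade

With 0 zeros and 2 poles, the high-frequency asymptotic slope is 20 × (0 − 2) = -40 dB/decade.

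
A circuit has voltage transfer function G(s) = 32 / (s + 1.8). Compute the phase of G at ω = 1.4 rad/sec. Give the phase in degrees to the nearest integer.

∠(j1.4 + 1.8) = arctan(1.4/1.8) = 37.87°
∠G(j1.4) = −37.87° = -37.87°

-38°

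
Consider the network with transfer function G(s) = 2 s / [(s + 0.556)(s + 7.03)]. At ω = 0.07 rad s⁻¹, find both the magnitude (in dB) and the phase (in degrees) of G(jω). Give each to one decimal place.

|G| = -29.0 dB, ∠G = 82.3°

|j0.07| = 0.07
|j0.07 + 0.556| = √(0.07² + 0.556²) = 0.5604
|j0.07 + 7.03| = √(0.07² + 7.03²) = 7.03
|G(j0.07)| = 2 × 0.07 / (0.5604 × 7.03) = 0.035535
20 log₁₀(0.035535) = -28.99 dB
∠(j0.07) = 90.00°
∠(j0.07 + 0.556) = arctan(0.07/0.556) = 7.18°
∠(j0.07 + 7.03) = arctan(0.07/7.03) = 0.57°
∠G(j0.07) = 90.00° − (7.18° + 0.57°) = 82.25°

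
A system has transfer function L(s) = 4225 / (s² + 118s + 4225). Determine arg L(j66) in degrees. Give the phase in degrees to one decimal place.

∠[(j66)² + 118(j66) + 4225] = ∠[-131 + j7788] = 90.96°
∠L(j66) = −90.96° = -90.96°

-91.0°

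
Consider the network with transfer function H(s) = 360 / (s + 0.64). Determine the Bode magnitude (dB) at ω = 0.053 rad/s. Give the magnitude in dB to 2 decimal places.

54.97 dB

|j0.053 + 0.64| = √(0.053² + 0.64²) = 0.6422
|H(j0.053)| = 360 / 0.6422 = 560.58
20 log₁₀(560.58) = 54.973 dB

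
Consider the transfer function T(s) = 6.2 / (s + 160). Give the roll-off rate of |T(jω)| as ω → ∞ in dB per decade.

-20 dB/decade

With 0 zeros and 1 pole, the high-frequency asymptotic slope is 20 × (0 − 1) = -20 dB/decade.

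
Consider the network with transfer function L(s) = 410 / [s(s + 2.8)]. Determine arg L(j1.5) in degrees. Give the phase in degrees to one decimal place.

∠(j1.5 + 2.8) = arctan(1.5/2.8) = 28.18°
∠(j1.5) = 90.00°
∠L(j1.5) = − (28.18° + 90.00°) = -118.18°

-118.2°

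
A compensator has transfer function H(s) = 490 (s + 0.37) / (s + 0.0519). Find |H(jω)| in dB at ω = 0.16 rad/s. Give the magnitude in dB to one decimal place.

61.4 dB

|j0.16 + 0.37| = √(0.16² + 0.37²) = 0.4031
|j0.16 + 0.0519| = √(0.16² + 0.0519²) = 0.1682
|H(j0.16)| = 490 × 0.4031 / 0.1682 = 1174.3
20 log₁₀(1174.3) = 61.40 dB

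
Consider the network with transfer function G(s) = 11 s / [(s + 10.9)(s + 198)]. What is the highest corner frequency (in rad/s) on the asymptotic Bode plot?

Break frequencies occur at each pole and zero magnitude: 10.9 rad/s, 198 rad/s.
The highest is 198 rad/s.

198 rad/s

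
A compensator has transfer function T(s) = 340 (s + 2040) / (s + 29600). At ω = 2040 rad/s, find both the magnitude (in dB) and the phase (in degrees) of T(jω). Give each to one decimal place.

|T| = 30.4 dB, ∠T = 41.1°

|j2040 + 2040| = √(2040² + 2040²) = 2885
|j2040 + 29600| = √(2040² + 29600²) = 2.967e+04
|T(j2040)| = 340 × 2885 / 2.967e+04 = 33.06
20 log₁₀(33.06) = 30.39 dB
∠(j2040 + 2040) = arctan(2040/2040) = 45.00°
∠(j2040 + 29600) = arctan(2040/29600) = 3.94°
∠T(j2040) = 45.00° − 3.94° = 41.06°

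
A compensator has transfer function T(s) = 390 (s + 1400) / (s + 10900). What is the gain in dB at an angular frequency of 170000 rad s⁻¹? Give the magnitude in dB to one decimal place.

|j170000 + 1400| = √(170000² + 1400²) = 1.7e+05
|j170000 + 10900| = √(170000² + 10900²) = 1.703e+05
|T(j170000)| = 390 × 1.7e+05 / 1.703e+05 = 389.21
20 log₁₀(389.21) = 51.80 dB

51.8 dB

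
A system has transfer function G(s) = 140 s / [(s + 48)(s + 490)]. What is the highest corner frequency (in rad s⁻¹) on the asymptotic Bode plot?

490 rad s⁻¹

Break frequencies occur at each pole and zero magnitude: 48 rad s⁻¹, 490 rad s⁻¹.
The highest is 490 rad s⁻¹.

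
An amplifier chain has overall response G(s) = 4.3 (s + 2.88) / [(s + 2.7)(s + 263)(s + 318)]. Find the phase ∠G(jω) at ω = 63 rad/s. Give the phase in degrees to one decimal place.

∠(j63 + 2.88) = arctan(63/2.88) = 87.38°
∠(j63 + 2.7) = arctan(63/2.7) = 87.55°
∠(j63 + 263) = arctan(63/263) = 13.47°
∠(j63 + 318) = arctan(63/318) = 11.21°
∠G(j63) = 87.38° − (87.55° + 13.47° + 11.21°) = -24.84°

-24.8°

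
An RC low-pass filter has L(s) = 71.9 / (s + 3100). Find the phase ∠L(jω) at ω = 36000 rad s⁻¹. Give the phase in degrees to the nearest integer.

-85°

∠(j36000 + 3100) = arctan(36000/3100) = 85.08°
∠L(j36000) = −85.08° = -85.08°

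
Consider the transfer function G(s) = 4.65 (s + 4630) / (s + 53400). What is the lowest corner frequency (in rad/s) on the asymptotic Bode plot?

4630 rad/s

Break frequencies occur at each pole and zero magnitude: 4630 rad/s, 53400 rad/s.
The lowest is 4630 rad/s.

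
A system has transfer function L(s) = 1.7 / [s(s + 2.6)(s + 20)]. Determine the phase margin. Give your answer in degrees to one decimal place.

Gain crossover: |L(jω)| = 1 at ω ≈ 0.0327 rad/s.
∠L(j0.0327) = −90° − arctan(0.0327/2.6) − arctan(0.0327/20) ≈ -90.81°
PM = 180° + (-90.81°) = 89.19°

89.2°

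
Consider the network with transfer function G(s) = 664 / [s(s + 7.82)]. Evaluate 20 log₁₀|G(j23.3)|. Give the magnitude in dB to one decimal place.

1.3 dB

|j23.3 + 7.82| = √(23.3² + 7.82²) = 24.58
|j23.3| = 23.3
|G(j23.3)| = 664 / (24.58 × 23.3) = 1.1595
20 log₁₀(1.1595) = 1.29 dB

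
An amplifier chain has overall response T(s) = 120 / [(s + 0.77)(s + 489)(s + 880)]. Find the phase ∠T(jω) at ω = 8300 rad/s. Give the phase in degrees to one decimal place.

-260.6 deg

∠(j8300 + 0.77) = arctan(8300/0.77) = 89.99°
∠(j8300 + 489) = arctan(8300/489) = 86.63°
∠(j8300 + 880) = arctan(8300/880) = 83.95°
∠T(j8300) = − (89.99° + 86.63° + 83.95°) = -260.57°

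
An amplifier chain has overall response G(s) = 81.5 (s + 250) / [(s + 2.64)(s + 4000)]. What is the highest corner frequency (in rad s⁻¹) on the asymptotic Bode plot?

Break frequencies occur at each pole and zero magnitude: 2.64 rad s⁻¹, 250 rad s⁻¹, 4000 rad s⁻¹.
The highest is 4000 rad s⁻¹.

4000 rad s⁻¹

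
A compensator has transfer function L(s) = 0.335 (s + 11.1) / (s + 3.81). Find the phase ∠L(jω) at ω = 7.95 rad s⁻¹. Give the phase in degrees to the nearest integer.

∠(j7.95 + 11.1) = arctan(7.95/11.1) = 35.61°
∠(j7.95 + 3.81) = arctan(7.95/3.81) = 64.39°
∠L(j7.95) = 35.61° − 64.39° = -28.78°

-29°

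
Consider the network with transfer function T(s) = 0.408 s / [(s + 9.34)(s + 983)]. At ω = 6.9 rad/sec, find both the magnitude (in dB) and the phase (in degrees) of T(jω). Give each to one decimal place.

|j6.9| = 6.9
|j6.9 + 9.34| = √(6.9² + 9.34²) = 11.61
|j6.9 + 983| = √(6.9² + 983²) = 983
|T(j6.9)| = 0.408 × 6.9 / (11.61 × 983) = 0.00024662
20 log₁₀(0.00024662) = -72.16 dB
∠(j6.9) = 90.00°
∠(j6.9 + 9.34) = arctan(6.9/9.34) = 36.46°
∠(j6.9 + 983) = arctan(6.9/983) = 0.40°
∠T(j6.9) = 90.00° − (36.46° + 0.40°) = 53.14°

|T| = -72.2 dB, ∠T = 53.1°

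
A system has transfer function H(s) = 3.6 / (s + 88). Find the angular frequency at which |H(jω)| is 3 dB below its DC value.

For a single-pole low-pass, the −3 dB point is at the pole: ω = 88 rad s⁻¹.

88 rad s⁻¹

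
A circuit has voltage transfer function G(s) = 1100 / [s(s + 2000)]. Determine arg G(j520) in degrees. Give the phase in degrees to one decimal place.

-104.6°

∠(j520 + 2000) = arctan(520/2000) = 14.57°
∠(j520) = 90.00°
∠G(j520) = − (14.57° + 90.00°) = -104.57°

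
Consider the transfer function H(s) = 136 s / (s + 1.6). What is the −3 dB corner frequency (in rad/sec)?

For a single-pole high-pass, the −3 dB point is at the pole: ω = 1.6 rad/sec.

1.6 rad/sec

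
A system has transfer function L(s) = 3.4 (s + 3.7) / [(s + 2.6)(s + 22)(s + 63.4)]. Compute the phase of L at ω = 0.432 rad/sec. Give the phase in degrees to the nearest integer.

∠(j0.432 + 3.7) = arctan(0.432/3.7) = 6.66°
∠(j0.432 + 2.6) = arctan(0.432/2.6) = 9.43°
∠(j0.432 + 22) = arctan(0.432/22) = 1.12°
∠(j0.432 + 63.4) = arctan(0.432/63.4) = 0.39°
∠L(j0.432) = 6.66° − (9.43° + 1.12° + 0.39°) = -4.29°

-4 deg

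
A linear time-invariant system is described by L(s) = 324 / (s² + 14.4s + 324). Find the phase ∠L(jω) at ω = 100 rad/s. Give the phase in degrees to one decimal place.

-171.5 deg

∠[(j100)² + 14.4(j100) + 324] = ∠[-9676 + j1440] = 171.54°
∠L(j100) = −171.54° = -171.54°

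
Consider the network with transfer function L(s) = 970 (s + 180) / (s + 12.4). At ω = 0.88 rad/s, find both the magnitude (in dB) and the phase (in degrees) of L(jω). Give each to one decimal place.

|L| = 83.0 dB, ∠L = -3.8 deg

|j0.88 + 180| = √(0.88² + 180²) = 180
|j0.88 + 12.4| = √(0.88² + 12.4²) = 12.43
|L(j0.88)| = 970 × 180 / 12.43 = 14045
20 log₁₀(14045) = 82.95 dB
∠(j0.88 + 180) = arctan(0.88/180) = 0.28°
∠(j0.88 + 12.4) = arctan(0.88/12.4) = 4.06°
∠L(j0.88) = 0.28° − 4.06° = -3.78°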